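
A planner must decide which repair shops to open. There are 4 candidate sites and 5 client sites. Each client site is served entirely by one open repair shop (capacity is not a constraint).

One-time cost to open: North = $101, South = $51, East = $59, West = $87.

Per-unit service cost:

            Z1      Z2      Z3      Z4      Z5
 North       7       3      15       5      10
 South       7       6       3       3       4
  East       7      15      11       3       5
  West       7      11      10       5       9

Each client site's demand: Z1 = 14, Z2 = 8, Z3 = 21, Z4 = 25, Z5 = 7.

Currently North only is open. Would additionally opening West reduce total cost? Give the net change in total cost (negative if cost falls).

Current service cost with {North}: 632.
Adding West: each client site re-picks its cheapest; new service cost 520, saving 112.
Extra fixed cost: 87. Net change = 87 − 112 = -25.
(Totals: 733 → 708.)

Yes — net change −25 (cost falls by 25).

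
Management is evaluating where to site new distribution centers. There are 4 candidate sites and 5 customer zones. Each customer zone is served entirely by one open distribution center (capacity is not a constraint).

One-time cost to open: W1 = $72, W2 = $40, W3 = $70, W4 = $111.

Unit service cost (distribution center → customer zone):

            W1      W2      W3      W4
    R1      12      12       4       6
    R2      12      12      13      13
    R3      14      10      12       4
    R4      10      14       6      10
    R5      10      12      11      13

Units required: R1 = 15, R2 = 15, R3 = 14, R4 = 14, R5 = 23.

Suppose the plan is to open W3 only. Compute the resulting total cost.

Total cost: 830

Each customer zone is assigned to its cheapest site among the open ones.
{W3}: R1→W3 4·15=60, R2→W3 13·15=195, R3→W3 12·14=168, R4→W3 6·14=84, R5→W3 11·23=253. Service 760; fixed 70; total 830.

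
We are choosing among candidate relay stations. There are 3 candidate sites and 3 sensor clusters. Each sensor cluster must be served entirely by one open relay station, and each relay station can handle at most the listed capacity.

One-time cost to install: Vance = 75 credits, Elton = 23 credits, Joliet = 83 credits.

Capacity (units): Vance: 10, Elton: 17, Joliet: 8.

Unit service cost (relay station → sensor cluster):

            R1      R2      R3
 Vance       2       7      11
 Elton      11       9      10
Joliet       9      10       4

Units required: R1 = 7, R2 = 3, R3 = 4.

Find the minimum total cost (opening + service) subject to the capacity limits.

Open {Elton}: R1→Elton 11·7=77, R2→Elton 9·3=27, R3→Elton 10·4=40.
Loads: Elton carries 14/17. Service 144; fixed 23; total 167.
Next best feasible plan costs 173.

Minimum total cost: 167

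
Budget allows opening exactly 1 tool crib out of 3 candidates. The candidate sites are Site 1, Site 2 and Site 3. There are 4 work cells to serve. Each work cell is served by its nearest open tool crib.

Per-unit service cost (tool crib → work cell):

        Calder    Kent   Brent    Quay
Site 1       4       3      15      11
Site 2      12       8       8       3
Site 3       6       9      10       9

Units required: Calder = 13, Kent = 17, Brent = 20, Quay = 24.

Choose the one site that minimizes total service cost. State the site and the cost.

Choose Site 2 only; total service cost 524.

With exactly 1 open, each work cell uses its cheapest among the chosen.
{Site 2}: Calder→Site 2 12·13=156, Kent→Site 2 8·17=136, Brent→Site 2 8·20=160, Quay→Site 2 3·24=72. Service cost 524.
{Site 3}: service cost 647
{Site 1}: service cost 667
Among all 3 size-1 choices, {Site 2} is lowest.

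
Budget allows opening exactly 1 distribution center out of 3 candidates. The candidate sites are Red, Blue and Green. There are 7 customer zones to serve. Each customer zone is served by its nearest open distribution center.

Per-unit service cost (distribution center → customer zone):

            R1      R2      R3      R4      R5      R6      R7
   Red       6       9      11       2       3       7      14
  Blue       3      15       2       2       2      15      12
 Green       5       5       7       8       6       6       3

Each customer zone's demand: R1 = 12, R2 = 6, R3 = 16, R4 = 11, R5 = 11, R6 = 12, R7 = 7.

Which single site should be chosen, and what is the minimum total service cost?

With exactly 1 open, each customer zone uses its cheapest among the chosen.
{Green}: R1→Green 5·12=60, R2→Green 5·6=30, R3→Green 7·16=112, R4→Green 8·11=88, R5→Green 6·11=66, R6→Green 6·12=72, R7→Green 3·7=21. Service cost 449.
{Blue}: service cost 466
{Red}: service cost 539
Among all 3 size-1 choices, {Green} is lowest.

Choose Green only; total service cost 449.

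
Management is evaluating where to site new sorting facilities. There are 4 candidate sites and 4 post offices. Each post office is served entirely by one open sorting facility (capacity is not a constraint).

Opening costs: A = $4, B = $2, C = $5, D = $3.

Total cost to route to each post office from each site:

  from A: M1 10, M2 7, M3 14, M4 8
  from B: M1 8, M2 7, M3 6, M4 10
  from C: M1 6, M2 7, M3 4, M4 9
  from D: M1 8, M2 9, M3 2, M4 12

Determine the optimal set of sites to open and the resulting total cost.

Open C only; minimum total cost 31.

For any fixed open set, each post office goes to its cheapest open site; total = fixed + service.
{C}: M1→C 6, M2→C 7, M3→C 4, M4→C 9. Service 26; fixed 5; total 31.
{A, D}: service 25 + fixed 7 = 32
{B, D}: service 27 + fixed 5 = 32
{A, B, C, D}: service 23 + fixed 14 = 37
No other subset beats 31.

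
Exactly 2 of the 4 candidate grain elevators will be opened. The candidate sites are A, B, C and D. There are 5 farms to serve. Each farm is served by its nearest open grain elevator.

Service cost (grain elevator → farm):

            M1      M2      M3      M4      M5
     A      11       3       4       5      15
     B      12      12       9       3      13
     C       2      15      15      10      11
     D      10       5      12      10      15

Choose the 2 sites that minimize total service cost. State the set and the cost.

Choose A and C; total service cost 25.

With exactly 2 open, each farm uses its cheapest among the chosen.
{A, C}: M1→C 2, M2→A 3, M3→A 4, M4→A 5, M5→C 11. Service cost 25.
{A, B}: service cost 34
{A, D}: service cost 37
Among all 6 size-2 choices, {A, C} is lowest.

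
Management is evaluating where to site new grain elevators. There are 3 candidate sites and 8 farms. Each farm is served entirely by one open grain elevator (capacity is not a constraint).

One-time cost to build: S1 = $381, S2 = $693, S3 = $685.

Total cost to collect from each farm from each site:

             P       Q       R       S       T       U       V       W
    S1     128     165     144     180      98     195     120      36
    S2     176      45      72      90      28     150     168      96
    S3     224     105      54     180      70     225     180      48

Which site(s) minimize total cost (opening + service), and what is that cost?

Open S1 only; minimum total cost 1447.

For any fixed open set, each farm goes to its cheapest open site; total = fixed + service.
{S1}: P→S1 128, Q→S1 165, R→S1 144, S→S1 180, T→S1 98, U→S1 195, V→S1 120, W→S1 36. Service 1066; fixed 381; total 1447.
{S2}: service 825 + fixed 693 = 1518
{S1, S2}: P→S1 128, Q→S2 45, R→S2 72, S→S2 90, T→S2 28, U→S2 150, V→S1 120, W→S1 36. Service 669; fixed 1074; total 1743.
{S1, S2, S3}: service 651 + fixed 1759 = 2410
No other subset beats 1447.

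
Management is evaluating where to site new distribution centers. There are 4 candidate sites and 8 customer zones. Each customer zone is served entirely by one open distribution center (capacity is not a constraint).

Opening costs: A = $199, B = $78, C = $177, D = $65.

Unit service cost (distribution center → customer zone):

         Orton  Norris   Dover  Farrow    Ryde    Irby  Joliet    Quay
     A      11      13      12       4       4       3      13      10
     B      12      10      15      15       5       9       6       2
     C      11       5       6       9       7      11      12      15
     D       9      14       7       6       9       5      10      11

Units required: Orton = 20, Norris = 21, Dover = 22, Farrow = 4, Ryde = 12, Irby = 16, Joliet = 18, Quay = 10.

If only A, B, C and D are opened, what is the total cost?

Total cost: 1176

Each customer zone is assigned to its cheapest site among the open ones.
{A, B, C, D}: Orton→D 9·20=180, Norris→C 5·21=105, Dover→C 6·22=132, Farrow→A 4·4=16, Ryde→A 4·12=48, Irby→A 3·16=48, Joliet→B 6·18=108, Quay→B 2·10=20. Service 657; fixed 519; total 1176.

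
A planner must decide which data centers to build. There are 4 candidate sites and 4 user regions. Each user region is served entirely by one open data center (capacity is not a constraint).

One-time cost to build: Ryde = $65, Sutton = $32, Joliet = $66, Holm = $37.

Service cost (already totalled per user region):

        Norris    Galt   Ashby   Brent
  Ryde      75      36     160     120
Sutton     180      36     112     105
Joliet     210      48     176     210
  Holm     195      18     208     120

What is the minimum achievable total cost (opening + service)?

For any fixed open set, each user region goes to its cheapest open site; total = fixed + service.
{Ryde, Sutton}: Norris→Ryde 75, Galt→Ryde 36, Ashby→Sutton 112, Brent→Sutton 105. Service 328; fixed 97; total 425.
{Ryde, Sutton, Holm}: Norris→Ryde 75, Galt→Holm 18, Ashby→Sutton 112, Brent→Sutton 105. Service 310; fixed 134; total 444.
{Ryde}: service 391 + fixed 65 = 456
{Ryde, Sutton, Joliet, Holm}: service 310 + fixed 200 = 510
(All 15 nonempty subsets were checked; Ryde and Sutton is lowest.)

Minimum total cost: 425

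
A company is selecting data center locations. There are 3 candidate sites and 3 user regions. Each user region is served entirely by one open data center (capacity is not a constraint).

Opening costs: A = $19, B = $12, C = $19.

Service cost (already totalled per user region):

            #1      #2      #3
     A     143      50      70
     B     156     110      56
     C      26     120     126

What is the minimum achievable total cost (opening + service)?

For any fixed open set, each user region goes to its cheapest open site; total = fixed + service.
{A, B, C}: #1→C 26, #2→A 50, #3→B 56. Service 132; fixed 50; total 182.
{A, C}: service 146 + fixed 38 = 184
{B, C}: #1→C 26, #2→B 110, #3→B 56. Service 192; fixed 31; total 223.
{B}: service 322 + fixed 12 = 334
(All 7 nonempty subsets were checked; A, B and C is lowest.)

Minimum total cost: 182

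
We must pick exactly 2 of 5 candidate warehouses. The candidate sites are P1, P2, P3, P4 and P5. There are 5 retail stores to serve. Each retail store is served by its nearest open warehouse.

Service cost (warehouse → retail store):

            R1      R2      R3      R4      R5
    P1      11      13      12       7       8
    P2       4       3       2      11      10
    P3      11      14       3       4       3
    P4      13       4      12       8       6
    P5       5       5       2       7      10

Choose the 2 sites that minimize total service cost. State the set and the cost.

Choose P2 and P3; total service cost 16.

With exactly 2 open, each retail store uses its cheapest among the chosen.
{P2, P3}: R1→P2 4, R2→P2 3, R3→P2 2, R4→P3 4, R5→P3 3. Service cost 16.
{P3, P5}: service cost 19
{P2, P4}: service cost 23
Among all 10 size-2 choices, {P2, P3} is lowest.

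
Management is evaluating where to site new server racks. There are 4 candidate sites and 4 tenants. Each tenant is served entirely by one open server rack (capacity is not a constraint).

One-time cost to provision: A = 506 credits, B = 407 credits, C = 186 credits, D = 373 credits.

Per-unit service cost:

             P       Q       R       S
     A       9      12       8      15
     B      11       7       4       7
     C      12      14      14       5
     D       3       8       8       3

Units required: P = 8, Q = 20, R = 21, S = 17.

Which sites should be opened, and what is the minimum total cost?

Open D only; minimum total cost 776.

For any fixed open set, each tenant goes to its cheapest open site; total = fixed + service.
{D}: P→D 3·8=24, Q→D 8·20=160, R→D 8·21=168, S→D 3·17=51. Service 403; fixed 373; total 776.
{B}: service 431 + fixed 407 = 838
{C}: service 755 + fixed 186 = 941
{A, B, C, D}: P→D 3·8=24, Q→B 7·20=140, R→B 4·21=84, S→D 3·17=51. Service 299; fixed 1472; total 1771.
(All 15 nonempty subsets were checked; D only is lowest.)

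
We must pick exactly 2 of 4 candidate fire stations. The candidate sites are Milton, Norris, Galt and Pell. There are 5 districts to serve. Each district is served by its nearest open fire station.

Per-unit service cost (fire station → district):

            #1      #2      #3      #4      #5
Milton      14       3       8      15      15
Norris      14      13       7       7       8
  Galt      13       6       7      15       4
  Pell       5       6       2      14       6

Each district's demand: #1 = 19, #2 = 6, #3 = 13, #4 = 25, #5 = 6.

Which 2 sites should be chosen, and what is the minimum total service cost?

With exactly 2 open, each district uses its cheapest among the chosen.
{Norris, Pell}: #1→Pell 5·19=95, #2→Pell 6·6=36, #3→Pell 2·13=26, #4→Norris 7·25=175, #5→Pell 6·6=36. Service cost 368.
{Milton, Pell}: service cost 525
{Galt, Pell}: service cost 531
Among all 6 size-2 choices, {Norris, Pell} is lowest.

Choose Norris and Pell; total service cost 368.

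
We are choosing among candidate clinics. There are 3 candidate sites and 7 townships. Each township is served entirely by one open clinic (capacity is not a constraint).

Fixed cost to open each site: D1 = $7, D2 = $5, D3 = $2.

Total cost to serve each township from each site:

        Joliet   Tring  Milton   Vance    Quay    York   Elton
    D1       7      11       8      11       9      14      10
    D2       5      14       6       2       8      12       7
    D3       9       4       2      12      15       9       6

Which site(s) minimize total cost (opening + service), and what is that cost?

Open D2 and D3; minimum total cost 43.

For any fixed open set, each township goes to its cheapest open site; total = fixed + service.
{D2, D3}: Joliet→D2 5, Tring→D3 4, Milton→D3 2, Vance→D2 2, Quay→D2 8, York→D3 9, Elton→D3 6. Service 36; fixed 7; total 43.
{D1, D2, D3}: service 36 + fixed 14 = 50
{D1, D3}: Joliet→D1 7, Tring→D3 4, Milton→D3 2, Vance→D1 11, Quay→D1 9, York→D3 9, Elton→D3 6. Service 48; fixed 9; total 57.
{D3}: Joliet→D3 9, Tring→D3 4, Milton→D3 2, Vance→D3 12, Quay→D3 15, York→D3 9, Elton→D3 6. Service 57; fixed 2; total 59.
No other subset beats 43.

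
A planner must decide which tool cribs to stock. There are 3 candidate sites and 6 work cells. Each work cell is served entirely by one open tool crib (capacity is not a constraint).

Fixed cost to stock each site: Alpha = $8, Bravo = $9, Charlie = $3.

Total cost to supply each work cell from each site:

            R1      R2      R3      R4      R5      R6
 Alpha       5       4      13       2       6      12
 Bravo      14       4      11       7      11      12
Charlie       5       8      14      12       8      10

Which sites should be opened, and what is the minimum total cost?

Open Alpha only; minimum total cost 50.

For any fixed open set, each work cell goes to its cheapest open site; total = fixed + service.
{Alpha}: R1→Alpha 5, R2→Alpha 4, R3→Alpha 13, R4→Alpha 2, R5→Alpha 6, R6→Alpha 12. Service 42; fixed 8; total 50.
{Alpha, Charlie}: R1→Alpha 5, R2→Alpha 4, R3→Alpha 13, R4→Alpha 2, R5→Alpha 6, R6→Charlie 10. Service 40; fixed 11; total 51.
{Alpha, Bravo}: service 40 + fixed 17 = 57
{Alpha, Bravo, Charlie}: R1→Alpha 5, R2→Alpha 4, R3→Bravo 11, R4→Alpha 2, R5→Alpha 6, R6→Charlie 10. Service 38; fixed 20; total 58.
No other subset beats 50.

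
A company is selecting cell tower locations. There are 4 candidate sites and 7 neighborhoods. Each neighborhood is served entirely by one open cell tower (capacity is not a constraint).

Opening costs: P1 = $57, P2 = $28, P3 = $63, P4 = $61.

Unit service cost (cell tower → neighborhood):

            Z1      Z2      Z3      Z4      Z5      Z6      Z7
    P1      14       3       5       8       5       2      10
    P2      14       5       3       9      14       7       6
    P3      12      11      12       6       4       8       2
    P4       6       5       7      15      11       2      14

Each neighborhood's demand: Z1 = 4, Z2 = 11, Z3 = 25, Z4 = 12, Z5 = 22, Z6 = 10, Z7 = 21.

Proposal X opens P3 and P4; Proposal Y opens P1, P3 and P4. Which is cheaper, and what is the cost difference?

Proposal X: {P3, P4}: Z1→P4 6·4=24, Z2→P4 5·11=55, Z3→P4 7·25=175, Z4→P3 6·12=72, Z5→P3 4·22=88, Z6→P4 2·10=20, Z7→P3 2·21=42. Service 476; fixed 124; total 600.
Proposal Y: {P1, P3, P4}: Z1→P4 6·4=24, Z2→P1 3·11=33, Z3→P1 5·25=125, Z4→P3 6·12=72, Z5→P3 4·22=88, Z6→P1 2·10=20, Z7→P3 2·21=42. Service 404; fixed 181; total 585.
Difference: |600 − 585| = 15.

Proposal Y is cheaper by 15.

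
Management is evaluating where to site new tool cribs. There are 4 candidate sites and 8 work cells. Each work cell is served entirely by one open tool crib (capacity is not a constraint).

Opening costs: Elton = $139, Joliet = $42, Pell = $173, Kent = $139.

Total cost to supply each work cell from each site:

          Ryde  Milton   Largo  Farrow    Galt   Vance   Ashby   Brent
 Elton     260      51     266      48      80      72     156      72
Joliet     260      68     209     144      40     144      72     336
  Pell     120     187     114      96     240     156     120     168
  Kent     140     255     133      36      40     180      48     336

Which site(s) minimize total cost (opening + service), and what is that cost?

For any fixed open set, each work cell goes to its cheapest open site; total = fixed + service.
{Elton, Kent}: Ryde→Kent 140, Milton→Elton 51, Largo→Kent 133, Farrow→Kent 36, Galt→Kent 40, Vance→Elton 72, Ashby→Kent 48, Brent→Elton 72. Service 592; fixed 278; total 870.
{Elton, Joliet, Kent}: service 592 + fixed 320 = 912
{Elton, Joliet, Pell}: Ryde→Pell 120, Milton→Elton 51, Largo→Pell 114, Farrow→Elton 48, Galt→Joliet 40, Vance→Elton 72, Ashby→Joliet 72, Brent→Elton 72. Service 589; fixed 354; total 943.
{Elton, Joliet, Pell, Kent}: service 553 + fixed 493 = 1046
No other subset beats 870.

Open Elton and Kent; minimum total cost 870.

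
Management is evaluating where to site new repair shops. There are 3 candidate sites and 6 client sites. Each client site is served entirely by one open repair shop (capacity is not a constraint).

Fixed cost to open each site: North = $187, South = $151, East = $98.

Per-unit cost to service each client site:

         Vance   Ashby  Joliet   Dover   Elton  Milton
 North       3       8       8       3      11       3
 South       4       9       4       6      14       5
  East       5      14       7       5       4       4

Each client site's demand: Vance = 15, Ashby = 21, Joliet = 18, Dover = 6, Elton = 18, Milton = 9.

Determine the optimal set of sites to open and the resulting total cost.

For any fixed open set, each client site goes to its cheapest open site; total = fixed + service.
{South, East}: Vance→South 4·15=60, Ashby→South 9·21=189, Joliet→South 4·18=72, Dover→East 5·6=30, Elton→East 4·18=72, Milton→East 4·9=36. Service 459; fixed 249; total 708.
{East}: service 633 + fixed 98 = 731
{North, East}: Vance→North 3·15=45, Ashby→North 8·21=168, Joliet→East 7·18=126, Dover→North 3·6=18, Elton→East 4·18=72, Milton→North 3·9=27. Service 456; fixed 285; total 741.
{North, South, East}: Vance→North 3·15=45, Ashby→North 8·21=168, Joliet→South 4·18=72, Dover→North 3·6=18, Elton→East 4·18=72, Milton→North 3·9=27. Service 402; fixed 436; total 838.
(All 7 nonempty subsets were checked; South and East is lowest.)

Open South and East; minimum total cost 708.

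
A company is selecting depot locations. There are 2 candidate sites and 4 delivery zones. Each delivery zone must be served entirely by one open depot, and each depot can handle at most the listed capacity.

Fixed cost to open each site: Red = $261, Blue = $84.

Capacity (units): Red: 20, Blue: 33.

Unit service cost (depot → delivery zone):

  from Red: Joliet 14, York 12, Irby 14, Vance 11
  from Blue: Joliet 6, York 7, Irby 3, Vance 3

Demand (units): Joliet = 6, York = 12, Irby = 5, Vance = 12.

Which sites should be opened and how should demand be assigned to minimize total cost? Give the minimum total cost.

Open {Red, Blue}: Joliet→Red 14·6=84, York→Blue 7·12=84, Irby→Blue 3·5=15, Vance→Blue 3·12=36.
Loads: Red carries 6/20, Blue carries 29/33. Service 219; fixed 345; total 564.
Next best feasible plan costs 571.

Minimum total cost: 564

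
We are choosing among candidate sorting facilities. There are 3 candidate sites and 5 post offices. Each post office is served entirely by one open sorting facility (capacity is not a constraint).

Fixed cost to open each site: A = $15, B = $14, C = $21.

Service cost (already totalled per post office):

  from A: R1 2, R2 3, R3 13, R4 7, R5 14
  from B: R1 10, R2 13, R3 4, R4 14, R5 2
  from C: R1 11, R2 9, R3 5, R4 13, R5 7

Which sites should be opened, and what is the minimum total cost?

For any fixed open set, each post office goes to its cheapest open site; total = fixed + service.
{A, B}: R1→A 2, R2→A 3, R3→B 4, R4→A 7, R5→B 2. Service 18; fixed 29; total 47.
{A}: service 39 + fixed 15 = 54
{B}: service 43 + fixed 14 = 57
{A, B, C}: service 18 + fixed 50 = 68
No other subset beats 47.

Open A and B; minimum total cost 47.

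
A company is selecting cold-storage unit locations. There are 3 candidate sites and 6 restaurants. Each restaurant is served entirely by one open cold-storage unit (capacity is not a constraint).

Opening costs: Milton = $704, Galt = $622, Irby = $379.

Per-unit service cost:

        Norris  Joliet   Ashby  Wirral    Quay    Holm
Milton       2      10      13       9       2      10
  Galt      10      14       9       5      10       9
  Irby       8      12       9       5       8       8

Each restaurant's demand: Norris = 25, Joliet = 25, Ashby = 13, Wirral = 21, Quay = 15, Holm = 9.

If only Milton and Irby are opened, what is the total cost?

Each restaurant is assigned to its cheapest site among the open ones.
{Milton, Irby}: Norris→Milton 2·25=50, Joliet→Milton 10·25=250, Ashby→Irby 9·13=117, Wirral→Irby 5·21=105, Quay→Milton 2·15=30, Holm→Irby 8·9=72. Service 624; fixed 1083; total 1707.

Total cost: 1707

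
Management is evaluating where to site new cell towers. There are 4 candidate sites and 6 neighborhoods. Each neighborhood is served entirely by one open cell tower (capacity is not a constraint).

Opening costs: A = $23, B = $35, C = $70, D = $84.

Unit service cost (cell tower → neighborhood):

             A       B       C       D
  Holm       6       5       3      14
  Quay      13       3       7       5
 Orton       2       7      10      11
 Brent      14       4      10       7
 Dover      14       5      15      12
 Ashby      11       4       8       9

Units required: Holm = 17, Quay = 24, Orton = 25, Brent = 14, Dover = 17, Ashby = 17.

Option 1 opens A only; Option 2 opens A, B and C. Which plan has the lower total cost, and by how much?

Option 2 is cheaper by 598.

Option 1: {A}: Holm→A 6·17=102, Quay→A 13·24=312, Orton→A 2·25=50, Brent→A 14·14=196, Dover→A 14·17=238, Ashby→A 11·17=187. Service 1085; fixed 23; total 1108.
Option 2: {A, B, C}: Holm→C 3·17=51, Quay→B 3·24=72, Orton→A 2·25=50, Brent→B 4·14=56, Dover→B 5·17=85, Ashby→B 4·17=68. Service 382; fixed 128; total 510.
Difference: |1108 − 510| = 598.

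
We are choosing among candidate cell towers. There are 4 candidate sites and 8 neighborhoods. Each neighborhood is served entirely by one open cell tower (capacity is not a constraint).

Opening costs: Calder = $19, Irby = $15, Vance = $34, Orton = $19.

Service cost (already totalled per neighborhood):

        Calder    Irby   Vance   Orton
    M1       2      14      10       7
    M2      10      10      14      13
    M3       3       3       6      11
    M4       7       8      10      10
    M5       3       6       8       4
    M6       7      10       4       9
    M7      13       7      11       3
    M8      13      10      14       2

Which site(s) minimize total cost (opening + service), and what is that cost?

Open Calder and Orton; minimum total cost 75.

For any fixed open set, each neighborhood goes to its cheapest open site; total = fixed + service.
{Calder, Orton}: M1→Calder 2, M2→Calder 10, M3→Calder 3, M4→Calder 7, M5→Calder 3, M6→Calder 7, M7→Orton 3, M8→Orton 2. Service 37; fixed 38; total 75.
{Calder}: M1→Calder 2, M2→Calder 10, M3→Calder 3, M4→Calder 7, M5→Calder 3, M6→Calder 7, M7→Calder 13, M8→Calder 13. Service 58; fixed 19; total 77.
{Orton}: service 59 + fixed 19 = 78
{Calder, Irby, Vance, Orton}: M1→Calder 2, M2→Calder 10, M3→Calder 3, M4→Calder 7, M5→Calder 3, M6→Vance 4, M7→Orton 3, M8→Orton 2. Service 34; fixed 87; total 121.
No other subset beats 75.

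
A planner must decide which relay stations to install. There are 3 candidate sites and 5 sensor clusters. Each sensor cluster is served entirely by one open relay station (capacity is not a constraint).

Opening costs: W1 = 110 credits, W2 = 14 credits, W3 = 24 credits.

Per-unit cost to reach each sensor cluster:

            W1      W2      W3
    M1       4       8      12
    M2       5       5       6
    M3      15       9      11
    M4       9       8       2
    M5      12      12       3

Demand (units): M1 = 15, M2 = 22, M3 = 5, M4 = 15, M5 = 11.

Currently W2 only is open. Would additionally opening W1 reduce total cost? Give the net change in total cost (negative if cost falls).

No — net change +50 (cost rises by 50).

Current service cost with {W2}: 527.
Adding W1: each sensor cluster re-picks its cheapest; new service cost 467, saving 60.
Extra fixed cost: 110. Net change = 110 − 60 = 50.
(Totals: 541 → 591.)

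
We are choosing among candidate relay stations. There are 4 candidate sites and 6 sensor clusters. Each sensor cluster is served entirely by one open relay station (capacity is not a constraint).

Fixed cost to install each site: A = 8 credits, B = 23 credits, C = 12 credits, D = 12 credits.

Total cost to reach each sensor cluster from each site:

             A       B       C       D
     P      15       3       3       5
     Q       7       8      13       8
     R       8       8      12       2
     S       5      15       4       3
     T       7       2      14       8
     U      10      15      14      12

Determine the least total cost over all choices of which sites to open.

Minimum total cost: 50

For any fixed open set, each sensor cluster goes to its cheapest open site; total = fixed + service.
{D}: P→D 5, Q→D 8, R→D 2, S→D 3, T→D 8, U→D 12. Service 38; fixed 12; total 50.
{A, D}: P→D 5, Q→A 7, R→D 2, S→D 3, T→A 7, U→A 10. Service 34; fixed 20; total 54.
{A, C}: service 39 + fixed 20 = 59
{A, B, C, D}: service 27 + fixed 55 = 82
No other subset beats 50.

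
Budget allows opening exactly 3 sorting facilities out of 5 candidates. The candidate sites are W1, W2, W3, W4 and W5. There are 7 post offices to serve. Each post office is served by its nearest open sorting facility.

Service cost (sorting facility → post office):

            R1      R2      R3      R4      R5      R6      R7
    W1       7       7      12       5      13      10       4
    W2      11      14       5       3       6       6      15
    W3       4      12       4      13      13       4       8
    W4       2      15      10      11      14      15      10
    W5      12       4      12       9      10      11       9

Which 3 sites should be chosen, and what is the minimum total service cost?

Choose W1, W2 and W3; total service cost 32.

With exactly 3 open, each post office uses its cheapest among the chosen.
{W1, W2, W3}: R1→W3 4, R2→W1 7, R3→W3 4, R4→W2 3, R5→W2 6, R6→W3 4, R7→W1 4. Service cost 32.
{W1, W2, W4}: service cost 33
{W2, W3, W5}: service cost 33
Among all 10 size-3 choices, {W1, W2, W3} is lowest.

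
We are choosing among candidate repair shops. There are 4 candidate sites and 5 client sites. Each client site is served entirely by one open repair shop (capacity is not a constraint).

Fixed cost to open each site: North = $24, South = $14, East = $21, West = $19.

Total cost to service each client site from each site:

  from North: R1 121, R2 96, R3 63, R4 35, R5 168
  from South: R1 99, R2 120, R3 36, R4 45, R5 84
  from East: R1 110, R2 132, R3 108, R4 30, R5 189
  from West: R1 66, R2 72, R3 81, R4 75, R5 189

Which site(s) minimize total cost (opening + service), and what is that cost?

Open South and West; minimum total cost 336.

For any fixed open set, each client site goes to its cheapest open site; total = fixed + service.
{South, West}: R1→West 66, R2→West 72, R3→South 36, R4→South 45, R5→South 84. Service 303; fixed 33; total 336.
{South, East, West}: R1→West 66, R2→West 72, R3→South 36, R4→East 30, R5→South 84. Service 288; fixed 54; total 342.
{North, South, West}: R1→West 66, R2→West 72, R3→South 36, R4→North 35, R5→South 84. Service 293; fixed 57; total 350.
{North, South, East, West}: R1→West 66, R2→West 72, R3→South 36, R4→East 30, R5→South 84. Service 288; fixed 78; total 366.
No other subset beats 336.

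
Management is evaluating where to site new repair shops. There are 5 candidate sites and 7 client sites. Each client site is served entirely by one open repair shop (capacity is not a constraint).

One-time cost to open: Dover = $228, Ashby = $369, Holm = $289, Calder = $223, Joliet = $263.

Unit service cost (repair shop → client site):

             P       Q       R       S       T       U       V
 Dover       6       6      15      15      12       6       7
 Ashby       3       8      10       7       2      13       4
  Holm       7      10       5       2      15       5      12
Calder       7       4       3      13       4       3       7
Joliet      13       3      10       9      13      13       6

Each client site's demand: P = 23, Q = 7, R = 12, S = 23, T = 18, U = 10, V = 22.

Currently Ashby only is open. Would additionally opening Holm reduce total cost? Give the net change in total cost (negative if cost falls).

Current service cost with {Ashby}: 660.
Adding Holm: each client site re-picks its cheapest; new service cost 405, saving 255.
Extra fixed cost: 289. Net change = 289 − 255 = 34.
(Totals: 1029 → 1063.)

No — net change +34 (cost rises by 34).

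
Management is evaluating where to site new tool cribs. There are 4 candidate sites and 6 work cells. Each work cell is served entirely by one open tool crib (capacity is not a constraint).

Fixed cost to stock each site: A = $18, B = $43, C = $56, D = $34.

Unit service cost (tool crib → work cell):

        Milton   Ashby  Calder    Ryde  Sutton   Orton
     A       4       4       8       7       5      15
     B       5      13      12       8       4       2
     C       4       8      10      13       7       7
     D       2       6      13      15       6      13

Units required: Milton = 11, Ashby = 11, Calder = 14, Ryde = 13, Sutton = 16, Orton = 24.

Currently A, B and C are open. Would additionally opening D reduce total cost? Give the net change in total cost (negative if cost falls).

No — net change +12 (cost rises by 12).

Current service cost with {A, B, C}: 403.
Adding D: each work cell re-picks its cheapest; new service cost 381, saving 22.
Extra fixed cost: 34. Net change = 34 − 22 = 12.
(Totals: 520 → 532.)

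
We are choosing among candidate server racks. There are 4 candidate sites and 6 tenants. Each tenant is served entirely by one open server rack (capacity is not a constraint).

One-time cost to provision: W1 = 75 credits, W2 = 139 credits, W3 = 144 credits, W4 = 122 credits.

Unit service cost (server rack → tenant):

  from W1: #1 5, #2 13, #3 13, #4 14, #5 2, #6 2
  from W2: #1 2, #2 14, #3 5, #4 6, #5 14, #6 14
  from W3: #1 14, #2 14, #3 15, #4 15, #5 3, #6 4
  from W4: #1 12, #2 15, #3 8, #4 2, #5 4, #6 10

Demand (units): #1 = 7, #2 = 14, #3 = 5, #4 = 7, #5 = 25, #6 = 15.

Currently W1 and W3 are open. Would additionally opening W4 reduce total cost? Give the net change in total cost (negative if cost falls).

Current service cost with {W1, W3}: 460.
Adding W4: each tenant re-picks its cheapest; new service cost 351, saving 109.
Extra fixed cost: 122. Net change = 122 − 109 = 13.
(Totals: 679 → 692.)

No — net change +13 (cost rises by 13).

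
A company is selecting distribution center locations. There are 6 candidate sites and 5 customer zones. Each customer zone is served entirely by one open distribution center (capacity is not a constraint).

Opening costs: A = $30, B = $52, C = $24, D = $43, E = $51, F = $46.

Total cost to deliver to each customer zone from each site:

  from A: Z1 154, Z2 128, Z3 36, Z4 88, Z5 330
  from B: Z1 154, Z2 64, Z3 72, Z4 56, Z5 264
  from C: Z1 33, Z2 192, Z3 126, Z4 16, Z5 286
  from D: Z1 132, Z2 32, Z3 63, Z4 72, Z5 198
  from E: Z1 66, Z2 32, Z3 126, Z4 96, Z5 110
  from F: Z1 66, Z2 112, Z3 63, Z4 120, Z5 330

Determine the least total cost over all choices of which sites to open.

Minimum total cost: 332

For any fixed open set, each customer zone goes to its cheapest open site; total = fixed + service.
{A, C, E}: Z1→C 33, Z2→E 32, Z3→A 36, Z4→C 16, Z5→E 110. Service 227; fixed 105; total 332.
{C, D, E}: Z1→C 33, Z2→D 32, Z3→D 63, Z4→C 16, Z5→E 110. Service 254; fixed 118; total 372.
{A, C, D, E}: service 227 + fixed 148 = 375
{A, B, C, D, E, F}: Z1→C 33, Z2→D 32, Z3→A 36, Z4→C 16, Z5→E 110. Service 227; fixed 246; total 473.
No other subset beats 332.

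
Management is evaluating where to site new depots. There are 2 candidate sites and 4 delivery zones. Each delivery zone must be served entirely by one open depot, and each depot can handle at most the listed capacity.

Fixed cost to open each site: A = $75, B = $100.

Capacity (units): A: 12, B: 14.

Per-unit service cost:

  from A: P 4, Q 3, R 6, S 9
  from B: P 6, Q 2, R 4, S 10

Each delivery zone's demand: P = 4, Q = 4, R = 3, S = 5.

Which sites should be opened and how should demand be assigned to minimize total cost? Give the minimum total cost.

Minimum total cost: 256

Open {A, B}: P→A 4·4=16, Q→B 2·4=8, R→B 4·3=12, S→A 9·5=45.
Loads: A carries 9/12, B carries 7/14. Service 81; fixed 175; total 256.
Next best feasible plan costs 261.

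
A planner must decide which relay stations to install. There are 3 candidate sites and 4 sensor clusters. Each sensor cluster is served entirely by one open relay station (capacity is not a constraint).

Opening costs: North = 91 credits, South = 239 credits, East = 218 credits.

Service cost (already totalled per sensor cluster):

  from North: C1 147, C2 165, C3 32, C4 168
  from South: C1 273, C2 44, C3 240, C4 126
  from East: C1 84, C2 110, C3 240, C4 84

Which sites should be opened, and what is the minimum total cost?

For any fixed open set, each sensor cluster goes to its cheapest open site; total = fixed + service.
{North}: C1→North 147, C2→North 165, C3→North 32, C4→North 168. Service 512; fixed 91; total 603.
{North, East}: service 310 + fixed 309 = 619
{North, South}: service 349 + fixed 330 = 679
{North, South, East}: C1→East 84, C2→South 44, C3→North 32, C4→East 84. Service 244; fixed 548; total 792.
No other subset beats 603.

Open North only; minimum total cost 603.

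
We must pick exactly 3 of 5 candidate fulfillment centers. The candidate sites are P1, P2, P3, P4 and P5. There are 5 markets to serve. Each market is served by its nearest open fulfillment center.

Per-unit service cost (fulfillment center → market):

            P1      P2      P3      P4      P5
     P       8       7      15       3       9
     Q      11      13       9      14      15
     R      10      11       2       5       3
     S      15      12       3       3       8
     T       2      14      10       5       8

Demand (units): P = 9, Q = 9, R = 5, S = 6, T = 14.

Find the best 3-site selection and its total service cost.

Choose P1, P3 and P4; total service cost 164.

With exactly 3 open, each market uses its cheapest among the chosen.
{P1, P3, P4}: P→P4 3·9=27, Q→P3 9·9=81, R→P3 2·5=10, S→P3 3·6=18, T→P1 2·14=28. Service cost 164.
{P1, P4, P5}: service cost 187
{P1, P2, P4}: service cost 197
Among all 10 size-3 choices, {P1, P3, P4} is lowest.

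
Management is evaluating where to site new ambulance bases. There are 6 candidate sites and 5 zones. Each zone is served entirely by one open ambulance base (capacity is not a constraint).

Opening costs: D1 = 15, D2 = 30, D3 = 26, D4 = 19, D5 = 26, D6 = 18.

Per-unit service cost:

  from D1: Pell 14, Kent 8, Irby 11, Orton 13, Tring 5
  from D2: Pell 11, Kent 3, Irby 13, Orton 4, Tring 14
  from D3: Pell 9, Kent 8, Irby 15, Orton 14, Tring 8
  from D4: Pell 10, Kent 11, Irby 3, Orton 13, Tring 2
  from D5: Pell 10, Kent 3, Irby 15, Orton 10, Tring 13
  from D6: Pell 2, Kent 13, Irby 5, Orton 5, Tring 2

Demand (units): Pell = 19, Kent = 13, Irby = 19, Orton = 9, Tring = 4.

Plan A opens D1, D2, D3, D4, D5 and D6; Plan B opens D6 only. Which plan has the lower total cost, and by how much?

Plan A is cheaper by 61.

Plan A: {D1, D2, D3, D4, D5, D6}: Pell→D6 2·19=38, Kent→D2 3·13=39, Irby→D4 3·19=57, Orton→D2 4·9=36, Tring→D4 2·4=8. Service 178; fixed 134; total 312.
Plan B: {D6}: Pell→D6 2·19=38, Kent→D6 13·13=169, Irby→D6 5·19=95, Orton→D6 5·9=45, Tring→D6 2·4=8. Service 355; fixed 18; total 373.
Difference: |312 − 373| = 61.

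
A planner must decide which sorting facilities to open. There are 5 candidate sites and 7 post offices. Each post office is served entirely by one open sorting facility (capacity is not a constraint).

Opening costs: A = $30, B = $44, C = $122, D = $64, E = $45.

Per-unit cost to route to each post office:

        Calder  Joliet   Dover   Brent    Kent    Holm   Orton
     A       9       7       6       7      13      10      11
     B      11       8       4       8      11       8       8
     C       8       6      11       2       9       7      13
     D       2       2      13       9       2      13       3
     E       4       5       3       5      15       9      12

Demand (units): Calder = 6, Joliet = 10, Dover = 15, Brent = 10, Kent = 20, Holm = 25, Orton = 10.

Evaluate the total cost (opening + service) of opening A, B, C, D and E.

Each post office is assigned to its cheapest site among the open ones.
{A, B, C, D, E}: Calder→D 2·6=12, Joliet→D 2·10=20, Dover→E 3·15=45, Brent→C 2·10=20, Kent→D 2·20=40, Holm→C 7·25=175, Orton→D 3·10=30. Service 342; fixed 305; total 647.

Total cost: 647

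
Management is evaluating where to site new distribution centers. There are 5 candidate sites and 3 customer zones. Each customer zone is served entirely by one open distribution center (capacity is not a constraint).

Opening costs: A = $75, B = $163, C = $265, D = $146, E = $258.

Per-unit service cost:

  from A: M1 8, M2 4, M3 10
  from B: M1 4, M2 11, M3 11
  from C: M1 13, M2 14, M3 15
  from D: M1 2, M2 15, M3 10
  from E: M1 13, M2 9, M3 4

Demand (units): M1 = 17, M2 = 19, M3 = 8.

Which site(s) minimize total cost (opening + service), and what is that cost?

Open A only; minimum total cost 367.

For any fixed open set, each customer zone goes to its cheapest open site; total = fixed + service.
{A}: M1→A 8·17=136, M2→A 4·19=76, M3→A 10·8=80. Service 292; fixed 75; total 367.
{A, D}: service 190 + fixed 221 = 411
{A, B}: service 224 + fixed 238 = 462
{A, B, C, D, E}: service 142 + fixed 907 = 1049
No other subset beats 367.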